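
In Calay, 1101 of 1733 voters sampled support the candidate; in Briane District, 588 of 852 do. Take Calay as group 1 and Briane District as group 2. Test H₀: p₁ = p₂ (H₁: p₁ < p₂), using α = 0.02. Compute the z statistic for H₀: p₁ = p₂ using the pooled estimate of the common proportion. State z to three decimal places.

z = -2.753

p̂₁ = 1101/1733 ≈ 0.635314, p̂₂ = 588/852 ≈ 0.690141.
Pooled p̂ = (1101+588)/(1733+852) = 1689/2585 = 0.653385.
SE = √(0.226473 × 0.00175074) = 0.019912.
z = (0.635314 − 0.690141)/0.019912 = -0.054827/0.019912 = -2.753.
p-value = P(Z < -2.753) ≈ 0.0029; since p < α = 0.02, reject H₀.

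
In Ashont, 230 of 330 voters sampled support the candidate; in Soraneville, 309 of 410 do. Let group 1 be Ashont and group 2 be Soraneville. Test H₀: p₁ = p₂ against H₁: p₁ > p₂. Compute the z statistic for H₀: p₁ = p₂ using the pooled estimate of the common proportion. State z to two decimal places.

p̂₁ = 230/330 = 0.6970, p̂₂ = 309/410 = 0.7537.
Pooled p̂ = (230+309)/(330+410) = 539/740 = 0.7284.
SE = √(0.197843 × 0.00546933) = 0.0329.
z = (0.6970 − 0.7537)/0.0329 = -0.0567/0.0329 = -1.72.
p-value = P(Z > -1.723) ≈ 0.9576.

z = -1.72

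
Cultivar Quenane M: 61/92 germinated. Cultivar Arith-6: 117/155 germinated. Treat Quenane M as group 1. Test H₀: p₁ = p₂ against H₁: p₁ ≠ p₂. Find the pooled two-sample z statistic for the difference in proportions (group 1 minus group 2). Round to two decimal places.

p̂₁ = 61/92 = 0.6630, p̂₂ = 117/155 = 0.7548.
Pooled p̂ = (61+117)/(92+155) = 178/247 = 0.7206.
SE = √(0.201315 × 0.0173212) = 0.0591.
z = (0.6630 − 0.7548)/0.0591 = -0.0918/0.0591 = -1.55.
Two-sided p-value ≈ 2·Φ(−1.555) = 0.1201.

z = -1.55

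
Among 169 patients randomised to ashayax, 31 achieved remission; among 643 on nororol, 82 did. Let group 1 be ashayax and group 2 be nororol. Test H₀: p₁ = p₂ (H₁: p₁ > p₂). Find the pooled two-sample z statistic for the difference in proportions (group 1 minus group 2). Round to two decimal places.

z = 1.87

p̂₁ = 31/169 = 0.1834, p̂₂ = 82/643 = 0.1275.
Pooled p̂ = (31+82)/(169+643) = 113/812 = 0.1392.
SE = √(0.119796 × 0.00747237) = 0.0299.
z = (0.1834 − 0.1275)/0.0299 = 0.0559/0.0299 = 1.87.
p-value = P(Z > 1.869) ≈ 0.0308.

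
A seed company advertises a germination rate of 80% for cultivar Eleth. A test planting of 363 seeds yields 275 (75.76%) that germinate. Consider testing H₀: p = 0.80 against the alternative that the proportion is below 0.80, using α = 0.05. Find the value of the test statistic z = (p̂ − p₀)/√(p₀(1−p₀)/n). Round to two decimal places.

p̂ = 275/363 = 0.7576.
Standard error under H₀: √(0.8×0.2/363) = 0.0210.
z = (0.7576 − 0.8)/0.0210 = -0.0424/0.0210 = -2.02.
p-value = P(Z < -2.021) ≈ 0.0217; since p < α = 0.05, reject H₀.

z = -2.02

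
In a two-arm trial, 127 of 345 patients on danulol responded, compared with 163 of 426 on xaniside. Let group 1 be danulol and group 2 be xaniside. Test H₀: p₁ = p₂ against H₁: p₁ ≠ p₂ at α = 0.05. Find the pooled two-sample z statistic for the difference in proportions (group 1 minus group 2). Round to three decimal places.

p̂₁ = 127/345 ≈ 0.36812, p̂₂ = 163/426 ≈ 0.38263.
Pooled p̂ = (127+163)/(345+426) = 290/771 = 0.37613.
SE = √(p̂(1−p̂)(1/n₁+1/n₂)) = √(0.37613·0.62387·0.00524597) = √(0.00123101) = 0.03509.
z = (0.36812 − 0.38263)/0.03509 = -0.01451/0.03509 = -0.414.
p-value = 2·P(Z > 0.414) ≈ 0.6791; since p > α = 0.05, fail to reject H₀.

z = -0.414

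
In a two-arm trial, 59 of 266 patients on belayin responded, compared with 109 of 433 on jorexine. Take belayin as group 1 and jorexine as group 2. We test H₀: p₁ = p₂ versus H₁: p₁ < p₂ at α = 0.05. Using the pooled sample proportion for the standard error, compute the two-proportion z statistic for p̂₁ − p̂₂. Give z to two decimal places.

z = -0.90

p̂₁ = 59/266 ≈ 0.2218, p̂₂ = 109/433 ≈ 0.2517.
Pooled p̂ = (59+109)/(266+433) = 168/699 = 0.2403.
SE = √(p̂(1−p̂)(1/n₁+1/n₂)) = √(0.2403·0.7597·0.00606887) = √(0.00110804) = 0.0333.
z = (0.2218 − 0.2517)/0.0333 = -0.0299/0.0333 = -0.90.
p-value = P(Z < -0.899) ≈ 0.1843. With α = 0.05, fail to reject H₀.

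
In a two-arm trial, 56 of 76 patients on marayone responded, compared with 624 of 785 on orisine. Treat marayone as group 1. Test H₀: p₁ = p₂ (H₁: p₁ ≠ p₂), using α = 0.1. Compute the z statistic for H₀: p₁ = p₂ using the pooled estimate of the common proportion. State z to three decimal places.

z = -1.186

p̂₁ = 56/76 = 0.73684, p̂₂ = 624/785 = 0.79490.
Pooled p̂ = (56+624)/(76+785) = 680/861 = 0.78978.
SE = √(p̂(1−p̂)(1/n₁+1/n₂)) = √(0.78978·0.21022·0.0144318) = √(0.00239608) = 0.04895.
z = (0.73684 − 0.79490)/0.04895 = -0.05806/0.04895 = -1.186.
Two-sided p-value ≈ 2·Φ(−1.186) = 0.2356. With α = 0.1, fail to reject H₀.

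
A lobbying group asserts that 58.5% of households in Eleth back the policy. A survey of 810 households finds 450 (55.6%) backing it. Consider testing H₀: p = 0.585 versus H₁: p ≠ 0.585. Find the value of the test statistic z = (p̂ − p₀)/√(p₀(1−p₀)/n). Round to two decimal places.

p̂ = 450/810 ≈ 0.5556.
Standard error under H₀: √(0.585×0.415/810) = 0.0173.
z = (0.5556 − 0.585)/0.0173 = -0.0294/0.0173 = -1.70.

z = -1.70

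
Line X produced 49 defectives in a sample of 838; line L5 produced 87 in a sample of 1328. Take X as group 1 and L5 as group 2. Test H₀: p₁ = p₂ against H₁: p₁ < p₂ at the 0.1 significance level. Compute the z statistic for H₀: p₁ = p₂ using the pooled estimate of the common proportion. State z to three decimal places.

p̂₁ = 49/838 ≈ 0.05847, p̂₂ = 87/1328 ≈ 0.06551.
Pooled p̂ = (49+87)/(838+1328) = 136/2166 = 0.06279.
SE = √(0.0588461 × 0.00194633) = 0.01070.
z = (0.05847 − 0.06551)/0.01070 = -0.00704/0.01070 = -0.658.
p-value = P(Z < -0.658) ≈ 0.2553; since p > α = 0.1, fail to reject H₀.

z = -0.658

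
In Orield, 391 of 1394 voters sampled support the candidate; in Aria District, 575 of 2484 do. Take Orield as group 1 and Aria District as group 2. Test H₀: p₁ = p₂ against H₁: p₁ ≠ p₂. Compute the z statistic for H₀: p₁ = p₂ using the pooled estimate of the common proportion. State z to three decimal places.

p̂₁ = 391/1394 = 0.280488, p̂₂ = 575/2484 = 0.231481.
Pooled p̂ = (391+575)/(1394+2484) = 966/3878 = 0.249097.
SE = √(0.187048 × 0.00111994) = 0.014473.
z = (0.280488 − 0.231481)/0.014473 = 0.049007/0.014473 = 3.386.
Two-sided p-value ≈ 2·Φ(−3.386) = 0.0007.

z = 3.386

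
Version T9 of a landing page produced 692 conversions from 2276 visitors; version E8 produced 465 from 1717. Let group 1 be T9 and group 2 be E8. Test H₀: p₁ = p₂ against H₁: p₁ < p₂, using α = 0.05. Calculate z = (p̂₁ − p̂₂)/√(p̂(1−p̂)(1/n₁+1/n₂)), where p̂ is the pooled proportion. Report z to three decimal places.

p̂₁ = 692/2276 ≈ 0.30404, p̂₂ = 465/1717 ≈ 0.27082.
Pooled p̂ = (692+465)/(2276+1717) = 1157/3993 = 0.28976.
SE = √(0.205798 × 0.00102178) = 0.01450.
z = (0.30404 − 0.27082)/0.01450 = 0.03322/0.01450 = 2.291.
p-value = P(Z < 2.291) ≈ 0.9890; since p > α = 0.05, fail to reject H₀.

z = 2.291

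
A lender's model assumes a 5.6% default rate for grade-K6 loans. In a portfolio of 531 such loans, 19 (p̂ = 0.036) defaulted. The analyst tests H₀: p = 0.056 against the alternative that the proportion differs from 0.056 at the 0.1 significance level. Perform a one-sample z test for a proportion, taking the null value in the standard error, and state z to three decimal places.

p̂ = 19/531 ≈ 0.03578.
SE = √(p₀(1−p₀)/n) = √(0.052864/531) = 0.00998.
z = (0.03578 − 0.056)/0.00998 = -0.02022/0.00998 = -2.026.
p-value = 2·P(Z > 2.026) ≈ 0.0427, so at α = 0.1 we reject H₀.

z = -2.026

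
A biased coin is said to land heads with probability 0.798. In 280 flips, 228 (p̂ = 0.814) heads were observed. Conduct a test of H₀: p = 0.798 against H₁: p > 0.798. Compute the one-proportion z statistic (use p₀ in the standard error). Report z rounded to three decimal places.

z = 0.679

p̂ = 228/280 = 0.81429.
Standard error under H₀: √(0.798×0.202/280) = 0.02399.
z = (0.81429 − 0.798)/0.02399 = 0.01629/0.02399 = 0.679.
p-value = P(Z > 0.679) ≈ 0.2486.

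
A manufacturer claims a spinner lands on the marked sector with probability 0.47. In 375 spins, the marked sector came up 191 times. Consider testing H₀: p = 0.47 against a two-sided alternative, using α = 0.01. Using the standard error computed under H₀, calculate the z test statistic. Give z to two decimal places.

z = 1.53

p̂ = 191/375 ≈ 0.50933.
Under H₀, SE = √(0.47·0.53/375) = √(0.000664267) = 0.02577.
z = (0.50933 − 0.47)/0.02577 = 0.03933/0.02577 = 1.53.
Two-sided p-value ≈ 2·Φ(−1.526) = 0.1270; since p > α = 0.01, fail to reject H₀.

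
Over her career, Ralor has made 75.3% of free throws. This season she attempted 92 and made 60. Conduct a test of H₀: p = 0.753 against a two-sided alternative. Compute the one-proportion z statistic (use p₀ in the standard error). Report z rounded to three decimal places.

z = -2.242

p̂ = 60/92 ≈ 0.652174.
Standard error under H₀: √(0.753×0.247/92) = 0.044963.
z = (0.652174 − 0.753)/0.044963 = -0.100826/0.044963 = -2.242.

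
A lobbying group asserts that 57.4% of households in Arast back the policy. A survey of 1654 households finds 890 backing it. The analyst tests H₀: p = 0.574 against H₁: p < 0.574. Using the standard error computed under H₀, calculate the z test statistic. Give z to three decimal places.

p̂ = 890/1654 = 0.53809.
Under H₀, SE = √(0.574·0.426/1654) = √(0.000147838) = 0.01216.
z = (0.53809 − 0.574)/0.01216 = -0.03591/0.01216 = -2.953.
p-value = P(Z < -2.953) ≈ 0.0016.

z = -2.953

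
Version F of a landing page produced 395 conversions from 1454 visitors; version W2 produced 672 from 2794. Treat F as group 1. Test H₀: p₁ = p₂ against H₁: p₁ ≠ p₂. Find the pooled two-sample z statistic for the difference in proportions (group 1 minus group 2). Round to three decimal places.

p̂₁ = 395/1454 ≈ 0.27166, p̂₂ = 672/2794 ≈ 0.24052.
Pooled p̂ = (395+672)/(1454+2794) = 1067/4248 = 0.25118.
SE = √(p̂(1−p̂)(1/n₁+1/n₂)) = √(0.25118·0.74882·0.00104567) = √(0.000196677) = 0.01402.
z = (0.27166 − 0.24052)/0.01402 = 0.03114/0.01402 = 2.221.
Two-sided p-value ≈ 2·Φ(−2.221) = 0.0263.

z = 2.221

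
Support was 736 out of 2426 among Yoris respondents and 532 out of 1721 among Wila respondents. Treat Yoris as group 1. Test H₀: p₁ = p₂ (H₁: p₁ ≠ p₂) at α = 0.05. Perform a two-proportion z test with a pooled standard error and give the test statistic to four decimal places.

z = -0.3955

p̂₁ = 736/2426 ≈ 0.303380, p̂₂ = 532/1721 ≈ 0.309123.
Pooled p̂ = (736+532)/(2426+1721) = 1268/4147 = 0.305763.
SE = √(p̂(1−p̂)(1/n₁+1/n₂)) = √(0.305763·0.694237·0.000993259) = √(0.000210841) = 0.014520.
z = (0.303380 − 0.309123)/0.014520 = -0.005743/0.014520 = -0.3955.
p-value = 2·P(Z > 0.395) ≈ 0.6925, so at α = 0.05 we fail to reject H₀.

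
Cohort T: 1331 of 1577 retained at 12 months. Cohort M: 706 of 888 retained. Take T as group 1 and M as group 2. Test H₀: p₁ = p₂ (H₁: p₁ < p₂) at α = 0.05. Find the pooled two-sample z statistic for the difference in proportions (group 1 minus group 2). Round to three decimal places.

z = 3.081

p̂₁ = 1331/1577 = 0.84401, p̂₂ = 706/888 = 0.79505.
Pooled p̂ = (1331+706)/(1577+888) = 2037/2465 = 0.82637.
SE = √(p̂(1−p̂)(1/n₁+1/n₂)) = √(0.82637·0.17363·0.00176024) = √(0.000252565) = 0.01589.
z = (0.84401 − 0.79505)/0.01589 = 0.04896/0.01589 = 3.081.
p-value = P(Z < 3.081) ≈ 0.9990; since p > α = 0.05, fail to reject H₀.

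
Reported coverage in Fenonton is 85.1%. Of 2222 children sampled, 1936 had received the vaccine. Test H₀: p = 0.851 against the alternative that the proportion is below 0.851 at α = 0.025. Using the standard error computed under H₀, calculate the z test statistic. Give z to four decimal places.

p̂ = 1936/2222 ≈ 0.871287.
Under H₀, SE = √(0.851·0.149/2222) = √(5.70653e-05) = 0.007554.
z = (0.871287 − 0.851)/0.007554 = 0.020287/0.007554 = 2.6856.
p-value = P(Z < 2.686) ≈ 0.9964, so at α = 0.025 we fail to reject H₀.

z = 2.6856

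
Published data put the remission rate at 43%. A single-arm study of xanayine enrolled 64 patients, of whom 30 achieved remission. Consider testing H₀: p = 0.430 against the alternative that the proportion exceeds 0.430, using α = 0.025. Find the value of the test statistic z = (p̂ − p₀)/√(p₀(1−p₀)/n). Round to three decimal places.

z = 0.626

p̂ = 30/64 = 0.46875.
Under H₀, SE = √(0.43·0.57/64) = √(0.00382969) = 0.06188.
z = (0.46875 − 0.43)/0.06188 = 0.03875/0.06188 = 0.626.
p-value = P(Z > 0.626) ≈ 0.2656. With α = 0.025, fail to reject H₀.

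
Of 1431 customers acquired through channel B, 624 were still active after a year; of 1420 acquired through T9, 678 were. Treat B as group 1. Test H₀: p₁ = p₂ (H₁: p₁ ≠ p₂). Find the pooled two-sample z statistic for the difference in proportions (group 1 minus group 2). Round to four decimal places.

z = -2.2192

p̂₁ = 624/1431 ≈ 0.436059, p̂₂ = 678/1420 ≈ 0.477465.
Pooled p̂ = (624+678)/(1431+1420) = 1302/2851 = 0.456682.
SE = √(0.248124 × 0.00140304) = 0.018658.
z = (0.436059 − 0.477465)/0.018658 = -0.041406/0.018658 = -2.2192.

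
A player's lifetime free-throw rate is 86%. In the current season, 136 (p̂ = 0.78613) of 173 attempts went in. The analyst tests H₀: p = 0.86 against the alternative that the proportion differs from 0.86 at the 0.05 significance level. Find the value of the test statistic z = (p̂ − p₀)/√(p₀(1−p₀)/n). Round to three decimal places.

z = -2.800

p̂ = 136/173 = 0.78613.
Under H₀, SE = √(0.86·0.14/173) = √(0.000695954) = 0.02638.
z = (0.78613 − 0.86)/0.02638 = -0.07387/0.02638 = -2.800.
Two-sided p-value ≈ 2·Φ(−2.800) = 0.0051. With α = 0.05, reject H₀.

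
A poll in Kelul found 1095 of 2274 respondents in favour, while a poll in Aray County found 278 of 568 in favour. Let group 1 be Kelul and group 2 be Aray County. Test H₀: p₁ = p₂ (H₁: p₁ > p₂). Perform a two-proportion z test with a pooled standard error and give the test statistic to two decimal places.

z = -0.34

p̂₁ = 1095/2274 = 0.4815, p̂₂ = 278/568 = 0.4894.
Pooled p̂ = (1095+278)/(2274+568) = 1373/2842 = 0.4831.
SE = √(p̂(1−p̂)(1/n₁+1/n₂)) = √(0.4831·0.5169·0.00220032) = √(0.000549452) = 0.0234.
z = (0.4815 − 0.4894)/0.0234 = -0.0079/0.0234 = -0.34.
p-value = P(Z > -0.337) ≈ 0.6321.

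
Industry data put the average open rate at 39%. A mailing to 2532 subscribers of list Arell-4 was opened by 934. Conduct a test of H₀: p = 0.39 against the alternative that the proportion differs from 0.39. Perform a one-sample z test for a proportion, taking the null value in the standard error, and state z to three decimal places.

z = -2.179

p̂ = 934/2532 = 0.368878.
SE = √(p₀(1−p₀)/n) = √(0.2379/2532) = 0.009693.
z = (0.368878 − 0.39)/0.009693 = -0.021122/0.009693 = -2.179.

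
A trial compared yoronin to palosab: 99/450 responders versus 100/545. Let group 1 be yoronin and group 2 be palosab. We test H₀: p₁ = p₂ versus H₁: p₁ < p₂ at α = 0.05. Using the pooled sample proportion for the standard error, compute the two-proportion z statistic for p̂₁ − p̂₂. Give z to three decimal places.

z = 1.433

p̂₁ = 99/450 = 0.22000, p̂₂ = 100/545 = 0.18349.
Pooled p̂ = (99+100)/(450+545) = 199/995 = 0.20000.
SE = √(0.16 × 0.00405708) = 0.02548.
z = (0.22000 − 0.18349)/0.02548 = 0.03651/0.02548 = 1.433.
p-value = P(Z < 1.433) ≈ 0.9241. With α = 0.05, fail to reject H₀.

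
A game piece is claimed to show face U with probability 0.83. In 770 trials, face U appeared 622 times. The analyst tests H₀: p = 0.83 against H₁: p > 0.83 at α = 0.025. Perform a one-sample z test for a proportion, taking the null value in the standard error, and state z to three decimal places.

z = -1.641

p̂ = 622/770 ≈ 0.807792.
Under H₀, SE = √(0.83·0.17/770) = √(0.000183247) = 0.013537.
z = (0.807792 − 0.83)/0.013537 = -0.022208/0.013537 = -1.641.
p-value = P(Z > -1.641) ≈ 0.9496, so at α = 0.025 we fail to reject H₀.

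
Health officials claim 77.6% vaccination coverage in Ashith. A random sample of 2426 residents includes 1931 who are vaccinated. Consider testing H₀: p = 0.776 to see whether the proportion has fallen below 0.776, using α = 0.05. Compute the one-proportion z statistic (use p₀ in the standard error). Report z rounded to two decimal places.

p̂ = 1931/2426 = 0.79596.
SE = √(p₀(1−p₀)/n) = √(0.17382/2426) = 0.00846.
z = (0.79596 − 0.776)/0.00846 = 0.01996/0.00846 = 2.36.
p-value = P(Z < 2.358) ≈ 0.9908. With α = 0.05, fail to reject H₀.

z = 2.36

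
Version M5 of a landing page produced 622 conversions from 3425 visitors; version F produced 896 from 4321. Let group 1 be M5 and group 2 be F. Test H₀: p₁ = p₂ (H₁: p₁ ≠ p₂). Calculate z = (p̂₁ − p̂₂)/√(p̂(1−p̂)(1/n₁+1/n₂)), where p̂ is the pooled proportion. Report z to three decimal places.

p̂₁ = 622/3425 ≈ 0.18161, p̂₂ = 896/4321 ≈ 0.20736.
Pooled p̂ = (622+896)/(3425+4321) = 1518/7746 = 0.19597.
SE = √(0.157567 × 0.000523399) = 0.00908.
z = (0.18161 − 0.20736)/0.00908 = -0.02575/0.00908 = -2.836.
Two-sided p-value ≈ 2·Φ(−2.836) = 0.0046.

z = -2.836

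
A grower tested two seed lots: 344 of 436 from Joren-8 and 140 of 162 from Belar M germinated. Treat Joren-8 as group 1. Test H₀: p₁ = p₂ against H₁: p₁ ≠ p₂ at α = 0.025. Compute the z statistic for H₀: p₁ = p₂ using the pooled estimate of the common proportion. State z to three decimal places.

z = -2.081

p̂₁ = 344/436 = 0.78899, p̂₂ = 140/162 = 0.86420.
Pooled p̂ = (344+140)/(436+162) = 484/598 = 0.80936.
SE = √(0.154294 × 0.00846642) = 0.03614.
z = (0.78899 − 0.86420)/0.03614 = -0.07521/0.03614 = -2.081.
p-value = 2·P(Z > 2.081) ≈ 0.0375, so at α = 0.025 we fail to reject H₀.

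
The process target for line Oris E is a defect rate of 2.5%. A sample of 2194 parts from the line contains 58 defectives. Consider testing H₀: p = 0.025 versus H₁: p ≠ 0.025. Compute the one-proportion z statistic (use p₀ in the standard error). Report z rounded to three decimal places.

p̂ = 58/2194 ≈ 0.026436.
Under H₀, SE = √(0.025·0.975/2194) = √(1.11098e-05) = 0.003333.
z = (0.026436 − 0.025)/0.003333 = 0.001436/0.003333 = 0.431.
Two-sided p-value ≈ 2·Φ(−0.431) = 0.6667.

z = 0.431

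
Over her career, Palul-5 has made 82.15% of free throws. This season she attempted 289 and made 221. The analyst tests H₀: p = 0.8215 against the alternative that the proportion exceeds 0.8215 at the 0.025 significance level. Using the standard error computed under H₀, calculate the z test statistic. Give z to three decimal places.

z = -2.521

p̂ = 221/289 ≈ 0.76471.
Standard error under H₀: √(0.8215×0.1785/289) = 0.02253.
z = (0.76471 − 0.8215)/0.02253 = -0.05679/0.02253 = -2.521.
p-value = P(Z > -2.521) ≈ 0.9942; since p > α = 0.025, fail to reject H₀.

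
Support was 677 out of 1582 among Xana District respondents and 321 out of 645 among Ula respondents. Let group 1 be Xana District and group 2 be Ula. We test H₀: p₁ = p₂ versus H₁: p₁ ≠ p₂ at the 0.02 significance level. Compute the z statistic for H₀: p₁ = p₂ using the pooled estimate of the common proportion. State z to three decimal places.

z = -3.002

p̂₁ = 677/1582 = 0.42794, p̂₂ = 321/645 = 0.49767.
Pooled p̂ = (677+321)/(1582+645) = 998/2227 = 0.44814.
SE = √(0.24731 × 0.0021825) = 0.02323.
z = (0.42794 − 0.49767)/0.02323 = -0.06973/0.02323 = -3.002.
p-value = 2·P(Z > 3.002) ≈ 0.0027. With α = 0.02, reject H₀.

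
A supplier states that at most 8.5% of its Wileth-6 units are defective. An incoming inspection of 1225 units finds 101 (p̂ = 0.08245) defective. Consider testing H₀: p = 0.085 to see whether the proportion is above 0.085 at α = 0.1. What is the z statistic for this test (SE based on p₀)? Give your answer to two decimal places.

z = -0.32

p̂ = 101/1225 = 0.0824.
Standard error under H₀: √(0.085×0.915/1225) = 0.0080.
z = (0.0824 − 0.085)/0.0080 = -0.0026/0.0080 = -0.32.
p-value = P(Z > -0.320) ≈ 0.6256; since p > α = 0.1, fail to reject H₀.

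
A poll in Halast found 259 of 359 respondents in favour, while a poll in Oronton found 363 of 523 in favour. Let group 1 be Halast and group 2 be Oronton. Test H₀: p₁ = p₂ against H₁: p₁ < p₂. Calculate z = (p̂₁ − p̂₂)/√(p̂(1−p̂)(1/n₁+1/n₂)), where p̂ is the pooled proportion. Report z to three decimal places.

z = 0.876

p̂₁ = 259/359 ≈ 0.72145, p̂₂ = 363/523 ≈ 0.69407.
Pooled p̂ = (259+363)/(359+523) = 622/882 = 0.70522.
SE = √(0.207887 × 0.00469756) = 0.03125.
z = (0.72145 − 0.69407)/0.03125 = 0.02738/0.03125 = 0.876.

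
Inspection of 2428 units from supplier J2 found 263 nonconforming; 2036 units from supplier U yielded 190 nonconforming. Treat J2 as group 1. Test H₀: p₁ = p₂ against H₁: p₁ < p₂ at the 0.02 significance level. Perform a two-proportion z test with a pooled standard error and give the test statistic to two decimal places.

z = 1.65

p̂₁ = 263/2428 ≈ 0.1083, p̂₂ = 190/2036 ≈ 0.0933.
Pooled p̂ = (263+190)/(2428+2036) = 453/4464 = 0.1015.
SE = √(p̂(1−p̂)(1/n₁+1/n₂)) = √(0.1015·0.8985·0.000903021) = √(8.2338e-05) = 0.0091.
z = (0.1083 − 0.0933)/0.0091 = 0.0150/0.0091 = 1.65.
p-value = P(Z < 1.653) ≈ 0.9508, so at α = 0.02 we fail to reject H₀.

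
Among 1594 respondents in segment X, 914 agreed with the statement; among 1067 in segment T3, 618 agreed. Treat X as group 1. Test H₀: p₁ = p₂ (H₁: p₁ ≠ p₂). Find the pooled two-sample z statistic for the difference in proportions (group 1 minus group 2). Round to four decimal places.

z = -0.2964

p̂₁ = 914/1594 = 0.573400, p̂₂ = 618/1067 = 0.579194.
Pooled p̂ = (914+618)/(1594+1067) = 1532/2661 = 0.575723.
SE = √(p̂(1−p̂)(1/n₁+1/n₂)) = √(0.575723·0.424277·0.00156456) = √(0.000382169) = 0.019549.
z = (0.573400 − 0.579194)/0.019549 = -0.005794/0.019549 = -0.2964.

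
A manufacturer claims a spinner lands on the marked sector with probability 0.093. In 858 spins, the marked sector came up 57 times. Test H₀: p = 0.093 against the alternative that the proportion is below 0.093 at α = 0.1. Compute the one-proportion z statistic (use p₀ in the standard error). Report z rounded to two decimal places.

p̂ = 57/858 ≈ 0.06643.
Under H₀, SE = √(0.093·0.907/858) = √(9.83112e-05) = 0.00992.
z = (0.06643 − 0.093)/0.00992 = -0.02657/0.00992 = -2.68.
p-value = P(Z < -2.679) ≈ 0.0037. With α = 0.1, reject H₀.

z = -2.68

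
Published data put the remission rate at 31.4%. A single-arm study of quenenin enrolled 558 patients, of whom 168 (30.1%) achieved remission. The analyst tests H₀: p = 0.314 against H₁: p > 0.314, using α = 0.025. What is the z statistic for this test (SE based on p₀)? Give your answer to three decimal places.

z = -0.658

p̂ = 168/558 ≈ 0.30108.
Under H₀, SE = √(0.314·0.686/558) = √(0.000386029) = 0.01965.
z = (0.30108 − 0.314)/0.01965 = -0.01292/0.01965 = -0.658.
p-value = P(Z > -0.658) ≈ 0.7447. With α = 0.025, fail to reject H₀.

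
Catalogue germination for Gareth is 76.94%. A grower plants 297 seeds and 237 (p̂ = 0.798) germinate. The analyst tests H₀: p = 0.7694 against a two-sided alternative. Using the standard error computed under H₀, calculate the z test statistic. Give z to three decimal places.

z = 1.169

p̂ = 237/297 = 0.79798.
SE = √(p₀(1−p₀)/n) = √(0.17742/297) = 0.02444.
z = (0.79798 − 0.7694)/0.02444 = 0.02858/0.02444 = 1.169.
p-value = 2·P(Z > 1.169) ≈ 0.2423.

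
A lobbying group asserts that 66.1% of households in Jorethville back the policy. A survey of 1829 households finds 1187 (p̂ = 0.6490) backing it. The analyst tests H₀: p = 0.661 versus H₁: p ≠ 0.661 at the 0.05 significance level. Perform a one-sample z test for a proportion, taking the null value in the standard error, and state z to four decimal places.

p̂ = 1187/1829 = 0.6489885.
Under H₀, SE = √(0.661·0.339/1829) = √(0.000122514) = 0.0110686.
z = (0.6489885 − 0.661)/0.0110686 = -0.0120115/0.0110686 = -1.0852.
p-value = 2·P(Z > 1.085) ≈ 0.2778. With α = 0.05, fail to reject H₀.

z = -1.0852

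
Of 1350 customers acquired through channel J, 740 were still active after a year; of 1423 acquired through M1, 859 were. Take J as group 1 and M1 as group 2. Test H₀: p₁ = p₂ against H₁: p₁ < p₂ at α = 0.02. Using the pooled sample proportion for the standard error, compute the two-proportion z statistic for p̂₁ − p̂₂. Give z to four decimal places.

z = -2.9568

p̂₁ = 740/1350 ≈ 0.5481481, p̂₂ = 859/1423 ≈ 0.6036543.
Pooled p̂ = (740+859)/(1350+1423) = 1599/2773 = 0.5766318.
SE = √(0.244128 × 0.00144348) = 0.0187721.
z = (0.5481481 − 0.6036543)/0.0187721 = -0.0555062/0.0187721 = -2.9568.
p-value = P(Z < -2.957) ≈ 0.0016. With α = 0.02, reject H₀.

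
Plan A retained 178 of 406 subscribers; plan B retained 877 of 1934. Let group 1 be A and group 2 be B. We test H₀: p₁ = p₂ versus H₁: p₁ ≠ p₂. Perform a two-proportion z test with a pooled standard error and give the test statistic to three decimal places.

z = -0.554

p̂₁ = 178/406 ≈ 0.43842, p̂₂ = 877/1934 ≈ 0.45346.
Pooled p̂ = (178+877)/(406+1934) = 1055/2340 = 0.45085.
SE = √(p̂(1−p̂)(1/n₁+1/n₂)) = √(0.45085·0.54915·0.00298012) = √(0.000737832) = 0.02716.
z = (0.43842 − 0.45346)/0.02716 = -0.01504/0.02716 = -0.554.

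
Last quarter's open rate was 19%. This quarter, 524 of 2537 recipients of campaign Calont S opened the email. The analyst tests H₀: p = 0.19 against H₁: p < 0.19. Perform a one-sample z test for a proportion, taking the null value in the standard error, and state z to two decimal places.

z = 2.12

p̂ = 524/2537 ≈ 0.2065.
Standard error under H₀: √(0.19×0.81/2537) = 0.0078.
z = (0.2065 − 0.19)/0.0078 = 0.0165/0.0078 = 2.12.
p-value = P(Z < 2.124) ≈ 0.9832.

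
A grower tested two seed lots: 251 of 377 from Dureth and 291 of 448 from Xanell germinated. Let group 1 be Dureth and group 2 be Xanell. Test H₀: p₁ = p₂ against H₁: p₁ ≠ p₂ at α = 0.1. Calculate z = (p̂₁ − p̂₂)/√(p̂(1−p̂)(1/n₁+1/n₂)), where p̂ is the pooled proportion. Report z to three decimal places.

p̂₁ = 251/377 = 0.66578, p̂₂ = 291/448 = 0.64955.
Pooled p̂ = (251+291)/(377+448) = 542/825 = 0.65697.
SE = √(0.225361 × 0.00488466) = 0.03318.
z = (0.66578 − 0.64955)/0.03318 = 0.01623/0.03318 = 0.489.
p-value = 2·P(Z > 0.489) ≈ 0.6247; since p > α = 0.1, fail to reject H₀.

z = 0.489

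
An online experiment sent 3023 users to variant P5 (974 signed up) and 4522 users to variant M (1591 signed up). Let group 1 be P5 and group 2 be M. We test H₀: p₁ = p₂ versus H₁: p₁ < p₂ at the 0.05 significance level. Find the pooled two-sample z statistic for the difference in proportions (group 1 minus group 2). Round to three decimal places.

z = -2.663

p̂₁ = 974/3023 ≈ 0.32220, p̂₂ = 1591/4522 ≈ 0.35184.
Pooled p̂ = (974+1591)/(3023+4522) = 2565/7545 = 0.33996.
SE = √(p̂(1−p̂)(1/n₁+1/n₂)) = √(0.33996·0.66004·0.000551938) = √(0.000123848) = 0.01113.
z = (0.32220 − 0.35184)/0.01113 = -0.02964/0.01113 = -2.663.
p-value = P(Z < -2.663) ≈ 0.0039. With α = 0.05, reject H₀.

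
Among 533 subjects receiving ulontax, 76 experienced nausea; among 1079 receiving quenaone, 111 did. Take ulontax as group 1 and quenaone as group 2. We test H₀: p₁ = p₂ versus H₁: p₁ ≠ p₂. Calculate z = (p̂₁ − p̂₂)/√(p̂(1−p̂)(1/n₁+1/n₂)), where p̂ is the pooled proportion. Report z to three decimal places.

p̂₁ = 76/533 = 0.14259, p̂₂ = 111/1079 = 0.10287.
Pooled p̂ = (76+111)/(533+1079) = 187/1612 = 0.11600.
SE = √(p̂(1−p̂)(1/n₁+1/n₂)) = √(0.11600·0.88400·0.00280296) = √(0.000287437) = 0.01695.
z = (0.14259 − 0.10287)/0.01695 = 0.03972/0.01695 = 2.343.

z = 2.343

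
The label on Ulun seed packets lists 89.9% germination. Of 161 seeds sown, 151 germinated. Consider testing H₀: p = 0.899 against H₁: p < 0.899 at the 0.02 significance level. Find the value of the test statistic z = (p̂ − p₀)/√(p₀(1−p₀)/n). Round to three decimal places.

z = 1.638

p̂ = 151/161 = 0.937888.
SE = √(p₀(1−p₀)/n) = √(0.090799/161) = 0.023748.
z = (0.937888 − 0.899)/0.023748 = 0.038888/0.023748 = 1.638.
p-value = P(Z < 1.638) ≈ 0.9492; since p > α = 0.02, fail to reject H₀.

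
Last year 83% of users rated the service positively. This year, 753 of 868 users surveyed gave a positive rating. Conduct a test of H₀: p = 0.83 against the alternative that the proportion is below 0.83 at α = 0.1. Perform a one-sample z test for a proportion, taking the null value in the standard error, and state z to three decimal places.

z = 2.942

p̂ = 753/868 = 0.86751.
SE = √(p₀(1−p₀)/n) = √(0.1411/868) = 0.01275.
z = (0.86751 − 0.83)/0.01275 = 0.03751/0.01275 = 2.942.
p-value = P(Z < 2.942) ≈ 0.9984. With α = 0.1, fail to reject H₀.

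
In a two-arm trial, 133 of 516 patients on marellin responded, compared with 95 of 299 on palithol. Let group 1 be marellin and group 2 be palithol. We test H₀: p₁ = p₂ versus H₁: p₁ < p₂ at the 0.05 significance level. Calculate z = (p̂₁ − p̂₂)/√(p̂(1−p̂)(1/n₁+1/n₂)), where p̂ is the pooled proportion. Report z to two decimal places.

z = -1.84

p̂₁ = 133/516 ≈ 0.2578, p̂₂ = 95/299 ≈ 0.3177.
Pooled p̂ = (133+95)/(516+299) = 228/815 = 0.2798.
SE = √(0.201492 × 0.00528247) = 0.0326.
z = (0.2578 − 0.3177)/0.0326 = -0.0599/0.0326 = -1.84.
p-value = P(Z < -1.838) ≈ 0.0330, so at α = 0.05 we reject H₀.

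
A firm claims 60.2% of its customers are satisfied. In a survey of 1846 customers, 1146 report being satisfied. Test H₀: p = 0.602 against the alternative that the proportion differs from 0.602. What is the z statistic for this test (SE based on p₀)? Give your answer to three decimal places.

p̂ = 1146/1846 ≈ 0.620802.
SE = √(p₀(1−p₀)/n) = √(0.2396/1846) = 0.011393.
z = (0.620802 − 0.602)/0.011393 = 0.018802/0.011393 = 1.650.
Two-sided p-value ≈ 2·Φ(−1.650) = 0.0989.

z = 1.650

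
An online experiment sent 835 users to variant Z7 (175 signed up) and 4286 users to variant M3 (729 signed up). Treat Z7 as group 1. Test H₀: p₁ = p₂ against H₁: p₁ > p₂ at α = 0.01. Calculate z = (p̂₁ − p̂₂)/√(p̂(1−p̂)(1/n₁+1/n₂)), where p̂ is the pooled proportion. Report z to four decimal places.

z = 2.7382

p̂₁ = 175/835 ≈ 0.2095808, p̂₂ = 729/4286 ≈ 0.1700887.
Pooled p̂ = (175+729)/(835+4286) = 904/5121 = 0.1765280.
SE = √(0.145366 × 0.00143092) = 0.0144225.
z = (0.2095808 − 0.1700887)/0.0144225 = 0.0394921/0.0144225 = 2.7382.
p-value = P(Z > 2.738) ≈ 0.0031; since p < α = 0.01, reject H₀.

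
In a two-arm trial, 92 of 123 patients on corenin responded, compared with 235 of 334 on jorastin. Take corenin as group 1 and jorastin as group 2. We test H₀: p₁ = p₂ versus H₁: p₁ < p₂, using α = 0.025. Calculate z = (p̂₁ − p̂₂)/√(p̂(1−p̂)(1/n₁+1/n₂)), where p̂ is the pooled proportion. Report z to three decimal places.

p̂₁ = 92/123 ≈ 0.74797, p̂₂ = 235/334 ≈ 0.70359.
Pooled p̂ = (92+235)/(123+334) = 327/457 = 0.71554.
SE = √(p̂(1−p̂)(1/n₁+1/n₂)) = √(0.71554·0.28446·0.0111241) = √(0.00226424) = 0.04758.
z = (0.74797 − 0.70359)/0.04758 = 0.04438/0.04758 = 0.933.
p-value = P(Z < 0.933) ≈ 0.8245, so at α = 0.025 we fail to reject H₀.

z = 0.933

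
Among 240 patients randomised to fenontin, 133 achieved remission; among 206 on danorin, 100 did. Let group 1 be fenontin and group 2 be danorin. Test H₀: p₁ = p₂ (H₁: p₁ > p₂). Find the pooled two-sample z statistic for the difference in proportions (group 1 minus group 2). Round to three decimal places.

z = 1.449

p̂₁ = 133/240 = 0.55417, p̂₂ = 100/206 = 0.48544.
Pooled p̂ = (133+100)/(240+206) = 233/446 = 0.52242.
SE = √(p̂(1−p̂)(1/n₁+1/n₂)) = √(0.52242·0.47758·0.00902104) = √(0.00225072) = 0.04744.
z = (0.55417 − 0.48544)/0.04744 = 0.06873/0.04744 = 1.449.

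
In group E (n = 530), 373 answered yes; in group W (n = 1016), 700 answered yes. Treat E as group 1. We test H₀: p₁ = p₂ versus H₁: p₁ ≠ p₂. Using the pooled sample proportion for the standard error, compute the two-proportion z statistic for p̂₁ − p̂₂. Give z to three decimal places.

p̂₁ = 373/530 = 0.70377, p̂₂ = 700/1016 = 0.68898.
Pooled p̂ = (373+700)/(530+1016) = 1073/1546 = 0.69405.
SE = √(0.212345 × 0.00287104) = 0.02469.
z = (0.70377 − 0.68898)/0.02469 = 0.01479/0.02469 = 0.599.
Two-sided p-value ≈ 2·Φ(−0.599) = 0.5490.

z = 0.599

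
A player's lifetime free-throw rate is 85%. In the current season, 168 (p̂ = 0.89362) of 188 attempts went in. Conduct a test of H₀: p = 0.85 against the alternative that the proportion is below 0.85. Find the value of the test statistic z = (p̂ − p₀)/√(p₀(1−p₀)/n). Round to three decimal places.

p̂ = 168/188 = 0.89362.
SE = √(p₀(1−p₀)/n) = √(0.1275/188) = 0.02604.
z = (0.89362 − 0.85)/0.02604 = 0.04362/0.02604 = 1.675.
p-value = P(Z < 1.675) ≈ 0.9530.

z = 1.675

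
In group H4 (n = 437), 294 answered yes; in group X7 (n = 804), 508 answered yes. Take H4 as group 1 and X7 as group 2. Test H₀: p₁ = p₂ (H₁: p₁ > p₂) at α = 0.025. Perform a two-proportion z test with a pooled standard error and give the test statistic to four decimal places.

p̂₁ = 294/437 ≈ 0.672769, p̂₂ = 508/804 ≈ 0.631841.
Pooled p̂ = (294+508)/(437+804) = 802/1241 = 0.646253.
SE = √(0.22861 × 0.00353211) = 0.028416.
z = (0.672769 − 0.631841)/0.028416 = 0.040928/0.028416 = 1.4403.
p-value = P(Z > 1.440) ≈ 0.0749; since p > α = 0.025, fail to reject H₀.

z = 1.4403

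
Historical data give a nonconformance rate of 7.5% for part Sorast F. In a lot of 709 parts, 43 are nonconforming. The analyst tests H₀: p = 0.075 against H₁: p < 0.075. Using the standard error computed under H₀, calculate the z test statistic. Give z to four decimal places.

z = -1.4508

p̂ = 43/709 ≈ 0.060649.
Standard error under H₀: √(0.075×0.925/709) = 0.009892.
z = (0.060649 − 0.075)/0.009892 = -0.014351/0.009892 = -1.4508.
p-value = P(Z < -1.451) ≈ 0.0734.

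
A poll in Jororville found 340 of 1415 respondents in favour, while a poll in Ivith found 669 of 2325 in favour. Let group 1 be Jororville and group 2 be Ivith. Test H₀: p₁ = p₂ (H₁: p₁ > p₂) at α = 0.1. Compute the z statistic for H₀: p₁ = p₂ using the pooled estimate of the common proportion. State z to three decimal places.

z = -3.171

p̂₁ = 340/1415 = 0.240283, p̂₂ = 669/2325 = 0.287742.
Pooled p̂ = (340+669)/(1415+2325) = 1009/3740 = 0.269786.
SE = √(p̂(1−p̂)(1/n₁+1/n₂)) = √(0.269786·0.730214·0.00113682) = √(0.000223956) = 0.014965.
z = (0.240283 − 0.287742)/0.014965 = -0.047459/0.014965 = -3.171.
p-value = P(Z > -3.171) ≈ 0.9992. With α = 0.1, fail to reject H₀.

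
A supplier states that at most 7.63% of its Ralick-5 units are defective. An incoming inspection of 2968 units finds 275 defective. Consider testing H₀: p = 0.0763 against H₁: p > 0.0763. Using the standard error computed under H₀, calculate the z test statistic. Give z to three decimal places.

z = 3.356

p̂ = 275/2968 ≈ 0.092655.
Under H₀, SE = √(0.0763·0.9237/2968) = √(2.37461e-05) = 0.004873.
z = (0.092655 − 0.0763)/0.004873 = 0.016355/0.004873 = 3.356.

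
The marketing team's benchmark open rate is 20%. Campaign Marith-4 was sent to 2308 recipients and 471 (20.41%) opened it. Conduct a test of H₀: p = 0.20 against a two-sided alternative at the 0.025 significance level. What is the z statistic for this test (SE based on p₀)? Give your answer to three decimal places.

z = 0.489

p̂ = 471/2308 ≈ 0.20407.
Standard error under H₀: √(0.2×0.8/2308) = 0.00833.
z = (0.20407 − 0.2)/0.00833 = 0.00407/0.00833 = 0.489.
Two-sided p-value ≈ 2·Φ(−0.489) = 0.6247; since p > α = 0.025, fail to reject H₀.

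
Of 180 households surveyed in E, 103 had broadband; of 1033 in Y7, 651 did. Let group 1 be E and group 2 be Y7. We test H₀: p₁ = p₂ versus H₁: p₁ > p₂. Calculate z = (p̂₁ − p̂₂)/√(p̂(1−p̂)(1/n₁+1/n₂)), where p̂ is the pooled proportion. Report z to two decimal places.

p̂₁ = 103/180 ≈ 0.5722, p̂₂ = 651/1033 ≈ 0.6302.
Pooled p̂ = (103+651)/(180+1033) = 754/1213 = 0.6216.
SE = √(0.235214 × 0.00652361) = 0.0392.
z = (0.5722 − 0.6302)/0.0392 = -0.0580/0.0392 = -1.48.
p-value = P(Z > -1.480) ≈ 0.9306.

z = -1.48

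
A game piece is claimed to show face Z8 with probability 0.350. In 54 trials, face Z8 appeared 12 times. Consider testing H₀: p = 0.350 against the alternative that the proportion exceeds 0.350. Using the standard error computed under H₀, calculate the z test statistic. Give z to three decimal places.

p̂ = 12/54 = 0.22222.
Under H₀, SE = √(0.35·0.65/54) = √(0.00421296) = 0.06491.
z = (0.22222 − 0.35)/0.06491 = -0.12778/0.06491 = -1.969.

z = -1.969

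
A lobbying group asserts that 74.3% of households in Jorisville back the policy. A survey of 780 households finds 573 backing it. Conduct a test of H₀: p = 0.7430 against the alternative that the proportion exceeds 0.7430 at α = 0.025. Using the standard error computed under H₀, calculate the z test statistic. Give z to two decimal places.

p̂ = 573/780 ≈ 0.7346.
Standard error under H₀: √(0.743×0.257/780) = 0.0156.
z = (0.7346 − 0.743)/0.0156 = -0.0084/0.0156 = -0.54.
p-value = P(Z > -0.536) ≈ 0.7040; since p > α = 0.025, fail to reject H₀.

z = -0.54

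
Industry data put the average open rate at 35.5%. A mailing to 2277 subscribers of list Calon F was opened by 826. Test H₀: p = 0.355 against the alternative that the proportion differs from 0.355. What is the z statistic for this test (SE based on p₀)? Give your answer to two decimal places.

z = 0.77

p̂ = 826/2277 ≈ 0.36276.
Standard error under H₀: √(0.355×0.645/2277) = 0.01003.
z = (0.36276 − 0.355)/0.01003 = 0.00776/0.01003 = 0.77.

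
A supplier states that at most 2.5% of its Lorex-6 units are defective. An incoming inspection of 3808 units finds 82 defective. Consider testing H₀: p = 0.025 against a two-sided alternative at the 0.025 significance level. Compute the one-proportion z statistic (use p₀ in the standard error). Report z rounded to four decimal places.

p̂ = 82/3808 = 0.0215336.
SE = √(p₀(1−p₀)/n) = √(0.024375/3808) = 0.0025300.
z = (0.0215336 − 0.025)/0.0025300 = -0.0034664/0.0025300 = -1.3701.
p-value = 2·P(Z > 1.370) ≈ 0.1707. With α = 0.025, fail to reject H₀.

z = -1.3701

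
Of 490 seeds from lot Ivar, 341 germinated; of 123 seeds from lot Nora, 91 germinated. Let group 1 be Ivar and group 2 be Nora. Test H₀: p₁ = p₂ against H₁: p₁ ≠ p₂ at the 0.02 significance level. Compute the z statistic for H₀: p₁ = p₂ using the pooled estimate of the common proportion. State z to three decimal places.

p̂₁ = 341/490 ≈ 0.69592, p̂₂ = 91/123 ≈ 0.73984.
Pooled p̂ = (341+91)/(490+123) = 432/613 = 0.70473.
SE = √(0.208085 × 0.0101709) = 0.04600.
z = (0.69592 − 0.73984)/0.04600 = -0.04392/0.04600 = -0.955.
p-value = 2·P(Z > 0.955) ≈ 0.3397. With α = 0.02, fail to reject H₀.

z = -0.955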